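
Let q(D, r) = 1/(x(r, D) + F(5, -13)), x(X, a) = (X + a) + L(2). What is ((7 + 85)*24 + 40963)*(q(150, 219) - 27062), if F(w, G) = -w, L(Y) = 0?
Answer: -425258827957/364 ≈ -1.1683e+9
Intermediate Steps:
x(X, a) = X + a (x(X, a) = (X + a) + 0 = X + a)
q(D, r) = 1/(-5 + D + r) (q(D, r) = 1/((r + D) - 1*5) = 1/((D + r) - 5) = 1/(-5 + D + r))
((7 + 85)*24 + 40963)*(q(150, 219) - 27062) = ((7 + 85)*24 + 40963)*(1/(-5 + 150 + 219) - 27062) = (92*24 + 40963)*(1/364 - 27062) = (2208 + 40963)*(1/364 - 27062) = 43171*(-9850567/364) = -425258827957/364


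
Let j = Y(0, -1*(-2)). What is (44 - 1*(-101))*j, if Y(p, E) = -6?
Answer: -870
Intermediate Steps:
j = -6
(44 - 1*(-101))*j = (44 - 1*(-101))*(-6) = (44 + 101)*(-6) = 145*(-6) = -870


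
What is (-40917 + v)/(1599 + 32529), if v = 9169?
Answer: -7937/8532 ≈ -0.93026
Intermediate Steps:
(-40917 + v)/(1599 + 32529) = (-40917 + 9169)/(1599 + 32529) = -31748/34128 = -31748*1/34128 = -7937/8532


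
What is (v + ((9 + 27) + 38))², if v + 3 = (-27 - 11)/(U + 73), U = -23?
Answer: 3083536/625 ≈ 4933.7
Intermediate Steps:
v = -94/25 (v = -3 + (-27 - 11)/(-23 + 73) = -3 - 38/50 = -3 - 38*1/50 = -3 - 19/25 = -94/25 ≈ -3.7600)
(v + ((9 + 27) + 38))² = (-94/25 + ((9 + 27) + 38))² = (-94/25 + (36 + 38))² = (-94/25 + 74)² = (1756/25)² = 3083536/625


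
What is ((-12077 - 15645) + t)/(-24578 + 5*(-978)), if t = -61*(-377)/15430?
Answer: 427727463/454691240 ≈ 0.94070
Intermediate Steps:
t = 22997/15430 (t = 22997*(1/15430) = 22997/15430 ≈ 1.4904)
((-12077 - 15645) + t)/(-24578 + 5*(-978)) = ((-12077 - 15645) + 22997/15430)/(-24578 + 5*(-978)) = (-27722 + 22997/15430)/(-24578 - 4890) = -427727463/15430/(-29468) = -427727463/15430*(-1/29468) = 427727463/454691240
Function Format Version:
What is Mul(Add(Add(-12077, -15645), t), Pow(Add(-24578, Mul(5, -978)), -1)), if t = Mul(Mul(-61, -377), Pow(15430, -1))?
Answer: Rational(427727463, 454691240) ≈ 0.94070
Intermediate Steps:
t = Rational(22997, 15430) (t = Mul(22997, Rational(1, 15430)) = Rational(22997, 15430) ≈ 1.4904)
Mul(Add(Add(-12077, -15645), t), Pow(Add(-24578, Mul(5, -978)), -1)) = Mul(Add(Add(-12077, -15645), Rational(22997, 15430)), Pow(Add(-24578, Mul(5, -978)), -1)) = Mul(Add(-27722, Rational(22997, 15430)), Pow(Add(-24578, -4890), -1)) = Mul(Rational(-427727463, 15430), Pow(-29468, -1)) = Mul(Rational(-427727463, 15430), Rational(-1, 29468)) = Rational(427727463, 454691240)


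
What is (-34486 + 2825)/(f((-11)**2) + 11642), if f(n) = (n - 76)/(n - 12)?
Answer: -493007/181289 ≈ -2.7195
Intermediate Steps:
f(n) = (-76 + n)/(-12 + n)
(-34486 + 2825)/(f((-11)**2) + 11642) = (-34486 + 2825)/((-76 + (-11)**2)/(-12 + (-11)**2) + 11642) = -31661/((-76 + 121)/(-12 + 121) + 11642) = -31661/(45/109 + 11642) = -31661/1269023/109 = -31661*109/1269023 = -493007/181289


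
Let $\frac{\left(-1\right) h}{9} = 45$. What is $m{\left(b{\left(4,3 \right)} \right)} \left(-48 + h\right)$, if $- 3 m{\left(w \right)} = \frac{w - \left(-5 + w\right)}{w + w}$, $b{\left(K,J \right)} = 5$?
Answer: $\frac{151}{2} \approx 75.5$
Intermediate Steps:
$h = -405$ ($h = \left(-9\right) 45 = -405$)
$m{\left(w \right)} = - \frac{5}{6 w}$ ($m{\left(w \right)} = - \frac{\left(w - \left(-5 + w\right)\right) \frac{1}{w + w}}{3} = - \frac{5 \frac{1}{2 w}}{3} = - \frac{\frac{5}{2} \frac{1}{w}}{3} = - \frac{5}{6 w}$)
$m{\left(b{\left(4,3 \right)} \right)} \left(-48 + h\right) = - \frac{5}{6 \cdot 5} \left(-48 - 405\right) = \left(- \frac{5}{6}\right) \frac{1}{5} \left(-453\right) = \left(- \frac{1}{6}\right) \left(-453\right) = \frac{151}{2}$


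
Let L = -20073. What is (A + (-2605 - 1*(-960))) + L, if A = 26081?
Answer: 4363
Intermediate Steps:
(A + (-2605 - 1*(-960))) + L = (26081 + (-2605 - 1*(-960))) - 20073 = (26081 + (-2605 + 960)) - 20073 = (26081 - 1645) - 20073 = 24436 - 20073 = 4363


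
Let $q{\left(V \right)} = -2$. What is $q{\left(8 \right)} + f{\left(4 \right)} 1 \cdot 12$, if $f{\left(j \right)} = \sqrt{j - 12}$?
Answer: $-2 + 24 i \sqrt{2} \approx -2.0 + 33.941 i$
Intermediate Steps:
$f{\left(j \right)} = \sqrt{-12 + j}$
$q{\left(8 \right)} + f{\left(4 \right)} 1 \cdot 12 = -2 + \sqrt{-12 + 4} \cdot 1 \cdot 12 = -2 + \sqrt{-8} \cdot 12 = -2 + 2 i \sqrt{2} \cdot 12 = -2 + 24 i \sqrt{2}$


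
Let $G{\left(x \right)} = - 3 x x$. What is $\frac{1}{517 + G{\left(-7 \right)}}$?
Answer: $\frac{1}{370} \approx 0.0027027$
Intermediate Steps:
$G{\left(x \right)} = - 3 x^{2}$
$\frac{1}{517 + G{\left(-7 \right)}} = \frac{1}{517 - 3 \left(-7\right)^{2}} = \frac{1}{517 - 147} = \frac{1}{370}$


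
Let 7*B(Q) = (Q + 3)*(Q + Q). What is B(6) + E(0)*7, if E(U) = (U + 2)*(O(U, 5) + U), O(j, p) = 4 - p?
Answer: 10/7 ≈ 1.4286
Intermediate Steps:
B(Q) = 2*Q*(3 + Q)/7 (B(Q) = ((Q + 3)*(Q + Q))/7 = ((3 + Q)*(2*Q))/7 = (2*Q*(3 + Q))/7 = 2*Q*(3 + Q)/7)
E(U) = (-1 + U)*(2 + U) (E(U) = (U + 2)*((4 - 1*5) + U) = (2 + U)*((4 - 5) + U) = (2 + U)*(-1 + U) = (-1 + U)*(2 + U))
B(6) + E(0)*7 = (2/7)*6*(3 + 6) + (-2 + 0 + 0**2)*7 = (2/7)*6*9 + (-2 + 0 + 0)*7 = 108/7 - 2*7 = 108/7 - 14 = 10/7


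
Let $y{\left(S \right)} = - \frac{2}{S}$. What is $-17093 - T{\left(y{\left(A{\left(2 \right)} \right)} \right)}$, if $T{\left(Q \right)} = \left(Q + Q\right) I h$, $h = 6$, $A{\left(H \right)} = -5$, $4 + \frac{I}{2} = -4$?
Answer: $- \frac{85081}{5} \approx -17016.0$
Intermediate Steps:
$I = -16$ ($I = -8 + 2 \left(-4\right) = -8 - 8 = -16$)
$T{\left(Q \right)} = - 192 Q$ ($T{\left(Q \right)} = \left(Q + Q\right) \left(-16\right) 6 = 2 Q \left(-16\right) 6 = - 32 Q 6 = - 192 Q$)
$-17093 - T{\left(y{\left(A{\left(2 \right)} \right)} \right)} = -17093 - - 192 \left(- \frac{2}{-5}\right) = -17093 - - 192 \left(\left(-2\right) \left(- \frac{1}{5}\right)\right) = -17093 - \left(-192\right) \frac{2}{5} = -17093 - - \frac{384}{5} = -17093 + \frac{384}{5} = - \frac{85081}{5}$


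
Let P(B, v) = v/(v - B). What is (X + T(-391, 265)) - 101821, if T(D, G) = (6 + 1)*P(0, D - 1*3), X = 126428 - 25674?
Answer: -1060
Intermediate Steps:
X = 100754
T(D, G) = 7 (T(D, G) = (6 + 1)*((D - 1*3)/((D - 1*3) - 1*0)) = 7*((D - 3)/((D - 3) + 0)) = 7*((-3 + D)/((-3 + D) + 0)) = 7*((-3 + D)/(-3 + D)) = 7*1 = 7)
(X + T(-391, 265)) - 101821 = (100754 + 7) - 101821 = 100761 - 101821 = -1060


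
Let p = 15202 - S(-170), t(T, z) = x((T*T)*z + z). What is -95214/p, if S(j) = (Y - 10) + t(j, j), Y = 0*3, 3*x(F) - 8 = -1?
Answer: -285642/45629 ≈ -6.2601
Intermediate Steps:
x(F) = 7/3 (x(F) = 8/3 + (1/3)*(-1) = 8/3 - 1/3 = 7/3)
Y = 0
t(T, z) = 7/3
S(j) = -23/3 (S(j) = (0 - 10) + 7/3 = -10 + 7/3 = -23/3)
p = 45629/3 (p = 15202 - 1*(-23/3) = 15202 + 23/3 = 45629/3 ≈ 15210.)
-95214/p = -95214/45629/3 = -95214*3/45629 = -285642/45629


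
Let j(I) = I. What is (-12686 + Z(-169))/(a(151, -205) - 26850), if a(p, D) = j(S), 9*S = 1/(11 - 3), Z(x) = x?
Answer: 925560/1933199 ≈ 0.47877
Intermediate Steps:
S = 1/72 (S = 1/(9*(11 - 3)) = (⅑)/8 = (⅑)*(⅛) = 1/72 ≈ 0.013889)
a(p, D) = 1/72
(-12686 + Z(-169))/(a(151, -205) - 26850) = (-12686 - 169)/(1/72 - 26850) = -12855/(-1933199/72) = -12855*(-72/1933199) = 925560/1933199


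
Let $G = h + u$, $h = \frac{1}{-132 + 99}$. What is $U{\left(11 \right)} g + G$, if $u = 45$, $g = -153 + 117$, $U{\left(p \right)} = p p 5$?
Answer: $- \frac{717256}{33} \approx -21735.0$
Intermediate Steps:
$U{\left(p \right)} = 5 p^{2}$ ($U{\left(p \right)} = p 5 p = 5 p^{2}$)
$g = -36$
$h = - \frac{1}{33}$ ($h = \frac{1}{-33} = - \frac{1}{33} \approx -0.030303$)
$G = \frac{1484}{33}$ ($G = - \frac{1}{33} + 45 = \frac{1484}{33} \approx 44.97$)
$U{\left(11 \right)} g + G = 5 \cdot 11^{2} \left(-36\right) + \frac{1484}{33} = 5 \cdot 121 \left(-36\right) + \frac{1484}{33} = 605 \left(-36\right) + \frac{1484}{33} = -21780 + \frac{1484}{33} = - \frac{717256}{33}$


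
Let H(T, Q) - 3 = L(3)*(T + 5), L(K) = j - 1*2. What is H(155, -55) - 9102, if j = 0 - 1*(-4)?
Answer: -8779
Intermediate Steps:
j = 4 (j = 0 + 4 = 4)
L(K) = 2 (L(K) = 4 - 1*2 = 4 - 2 = 2)
H(T, Q) = 13 + 2*T (H(T, Q) = 3 + 2*(T + 5) = 3 + 2*(5 + T) = 3 + (10 + 2*T) = 13 + 2*T)
H(155, -55) - 9102 = (13 + 2*155) - 9102 = (13 + 310) - 9102 = 323 - 9102 = -8779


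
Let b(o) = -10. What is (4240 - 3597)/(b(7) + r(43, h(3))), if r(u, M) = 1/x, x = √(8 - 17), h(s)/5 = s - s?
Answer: -57870/901 + 1929*I/901 ≈ -64.229 + 2.141*I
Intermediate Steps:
h(s) = 0 (h(s) = 5*(s - s) = 5*0 = 0)
x = 3*I (x = √(-9) = 3*I ≈ 3.0*I)
r(u, M) = -I/3 (r(u, M) = 1/(3*I) = -I/3)
(4240 - 3597)/(b(7) + r(43, h(3))) = (4240 - 3597)/(-10 - I/3) = 643*(9*(-10 + I/3)/901) = 5787*(-10 + I/3)/901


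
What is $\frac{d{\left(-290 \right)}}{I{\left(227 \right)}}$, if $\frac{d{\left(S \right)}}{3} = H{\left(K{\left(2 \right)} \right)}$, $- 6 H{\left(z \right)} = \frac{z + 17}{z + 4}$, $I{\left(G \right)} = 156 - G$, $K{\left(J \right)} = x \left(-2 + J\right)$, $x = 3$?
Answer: $\frac{17}{568} \approx 0.02993$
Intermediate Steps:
$K{\left(J \right)} = -6 + 3 J$ ($K{\left(J \right)} = 3 \left(-2 + J\right) = -6 + 3 J$)
$H{\left(z \right)} = - \frac{17 + z}{6 \left(4 + z\right)}$ ($H{\left(z \right)} = - \frac{\left(z + 17\right) \frac{1}{z + 4}}{6} = - \frac{\left(17 + z\right) \frac{1}{4 + z}}{6} = - \frac{\frac{1}{4 + z} \left(17 + z\right)}{6} = - \frac{17 + z}{6 \left(4 + z\right)}$)
$d{\left(S \right)} = - \frac{17}{8}$ ($d{\left(S \right)} = 3 \frac{-17 - \left(-6 + 3 \cdot 2\right)}{6 \left(4 + \left(-6 + 3 \cdot 2\right)\right)} = 3 \frac{-17 - \left(-6 + 6\right)}{6 \left(4 + \left(-6 + 6\right)\right)} = 3 \frac{-17 - 0}{6 \left(4 + 0\right)} = 3 \frac{-17 + 0}{6 \cdot 4} = 3 \cdot \frac{1}{6} \cdot \frac{1}{4} \left(-17\right) = 3 \left(- \frac{17}{24}\right) = - \frac{17}{8}$)
$\frac{d{\left(-290 \right)}}{I{\left(227 \right)}} = - \frac{17}{8 \left(156 - 227\right)} = - \frac{17}{8 \left(-71\right)} = \left(- \frac{17}{8}\right) \left(- \frac{1}{71}\right) = \frac{17}{568}$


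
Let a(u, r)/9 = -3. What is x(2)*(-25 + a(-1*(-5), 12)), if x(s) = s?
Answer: -104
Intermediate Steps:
a(u, r) = -27 (a(u, r) = 9*(-3) = -27)
x(2)*(-25 + a(-1*(-5), 12)) = 2*(-25 - 27) = 2*(-52) = -104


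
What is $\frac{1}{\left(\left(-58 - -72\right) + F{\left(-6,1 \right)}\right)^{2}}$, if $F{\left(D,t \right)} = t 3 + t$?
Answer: $\frac{1}{324} \approx 0.0030864$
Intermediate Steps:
$F{\left(D,t \right)} = 4 t$ ($F{\left(D,t \right)} = 3 t + t = 4 t$)
$\frac{1}{\left(\left(-58 - -72\right) + F{\left(-6,1 \right)}\right)^{2}} = \frac{1}{\left(\left(-58 - -72\right) + 4 \cdot 1\right)^{2}} = \frac{1}{\left(\left(-58 + 72\right) + 4\right)^{2}} = \frac{1}{\left(14 + 4\right)^{2}} = \frac{1}{18^{2}} = \frac{1}{324}$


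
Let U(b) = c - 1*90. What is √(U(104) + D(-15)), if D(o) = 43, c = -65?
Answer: 4*I*√7 ≈ 10.583*I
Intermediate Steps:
U(b) = -155 (U(b) = -65 - 1*90 = -65 - 90 = -155)
√(U(104) + D(-15)) = √(-155 + 43) = √(-112) = 4*I*√7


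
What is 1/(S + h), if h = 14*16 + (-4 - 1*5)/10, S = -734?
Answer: -10/5109 ≈ -0.0019573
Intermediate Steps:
h = 2231/10 (h = 224 + (-4 - 5)*(⅒) = 224 - 9*⅒ = 224 - 9/10 = 2231/10 ≈ 223.10)
1/(S + h) = 1/(-734 + 2231/10) = 1/(-5109/10) = -10/5109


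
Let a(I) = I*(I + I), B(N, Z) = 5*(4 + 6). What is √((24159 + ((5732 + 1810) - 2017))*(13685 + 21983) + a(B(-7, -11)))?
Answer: 2*√264693478 ≈ 32539.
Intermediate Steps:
B(N, Z) = 50 (B(N, Z) = 5*10 = 50)
a(I) = 2*I² (a(I) = I*(2*I) = 2*I²)
√((24159 + ((5732 + 1810) - 2017))*(13685 + 21983) + a(B(-7, -11))) = √((24159 + ((5732 + 1810) - 2017))*(13685 + 21983) + 2*50²) = √((24159 + (7542 - 2017))*35668 + 2*2500) = √((24159 + 5525)*35668 + 5000) = √(29684*35668 + 5000) = √(1058768912 + 5000) = √1058773912 = 2*√264693478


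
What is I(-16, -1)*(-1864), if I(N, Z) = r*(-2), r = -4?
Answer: -14912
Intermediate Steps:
I(N, Z) = 8 (I(N, Z) = -4*(-2) = 8)
I(-16, -1)*(-1864) = 8*(-1864) = -14912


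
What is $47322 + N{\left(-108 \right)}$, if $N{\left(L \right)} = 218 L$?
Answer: $23778$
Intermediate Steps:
$47322 + N{\left(-108 \right)} = 47322 + 218 \left(-108\right) = 47322 - 23544 = 23778$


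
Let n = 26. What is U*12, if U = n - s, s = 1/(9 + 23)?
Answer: 2493/8 ≈ 311.63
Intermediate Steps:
s = 1/32 ≈ 0.031250
U = 831/32 (U = 26 - 1*1/32 = 26 - 1/32 = 831/32 ≈ 25.969)
U*12 = (831/32)*12 = 2493/8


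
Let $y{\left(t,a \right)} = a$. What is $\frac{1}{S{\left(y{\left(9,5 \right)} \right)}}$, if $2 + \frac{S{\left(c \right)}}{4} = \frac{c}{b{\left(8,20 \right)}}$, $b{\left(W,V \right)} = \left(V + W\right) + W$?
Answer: $- \frac{9}{67} \approx -0.13433$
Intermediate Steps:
$b{\left(W,V \right)} = V + 2 W$
$S{\left(c \right)} = -8 + \frac{c}{9}$ ($S{\left(c \right)} = -8 + 4 \frac{c}{20 + 2 \cdot 8} = -8 + 4 \frac{c}{20 + 16} = -8 + 4 \frac{c}{36} = -8 + \frac{c}{9}$)
$\frac{1}{S{\left(y{\left(9,5 \right)} \right)}} = \frac{1}{-8 + \frac{1}{9} \cdot 5} = \frac{1}{-8 + \frac{5}{9}} = \frac{1}{- \frac{67}{9}} = - \frac{9}{67}$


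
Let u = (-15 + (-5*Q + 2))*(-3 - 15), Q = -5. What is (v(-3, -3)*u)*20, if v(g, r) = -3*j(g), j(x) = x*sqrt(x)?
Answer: -38880*I*sqrt(3) ≈ -67342.0*I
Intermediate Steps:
j(x) = x**(3/2)
v(g, r) = -3*g**(3/2)
u = -216 (u = (-15 + (-5*(-5) + 2))*(-3 - 15) = (-15 + (25 + 2))*(-18) = (-15 + 27)*(-18) = 12*(-18) = -216)
(v(-3, -3)*u)*20 = (-(-9)*I*sqrt(3)*(-216))*20 = ((9*I*sqrt(3))*(-216))*20 = -1944*I*sqrt(3)*20 = -38880*I*sqrt(3)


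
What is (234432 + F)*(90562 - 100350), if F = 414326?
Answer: -6350043304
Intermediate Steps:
(234432 + F)*(90562 - 100350) = (234432 + 414326)*(90562 - 100350) = 648758*(-9788) = -6350043304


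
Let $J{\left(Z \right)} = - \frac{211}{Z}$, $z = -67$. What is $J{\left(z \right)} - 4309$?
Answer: $- \frac{288492}{67} \approx -4305.9$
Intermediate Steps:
$J{\left(z \right)} - 4309 = - \frac{211}{-67} - 4309 = \left(-211\right) \left(- \frac{1}{67}\right) - 4309 = \frac{211}{67} - 4309 = - \frac{288492}{67}$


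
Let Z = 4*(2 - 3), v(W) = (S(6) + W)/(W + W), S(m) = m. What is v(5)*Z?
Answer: -22/5 ≈ -4.4000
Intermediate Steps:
v(W) = (6 + W)/(2*W) (v(W) = (6 + W)/(W + W) = (6 + W)/((2*W)) = (6 + W)*(1/(2*W)) = (6 + W)/(2*W))
Z = -4 (Z = 4*(-1) = -4)
v(5)*Z = ((½)*(6 + 5)/5)*(-4) = ((½)*(⅕)*11)*(-4) = (11/10)*(-4) = -22/5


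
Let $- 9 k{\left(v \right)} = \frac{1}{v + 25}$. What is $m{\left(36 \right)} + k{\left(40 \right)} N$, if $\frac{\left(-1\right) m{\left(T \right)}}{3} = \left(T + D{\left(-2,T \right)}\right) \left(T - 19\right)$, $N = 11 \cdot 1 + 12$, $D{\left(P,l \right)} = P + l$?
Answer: $- \frac{2088473}{585} \approx -3570.0$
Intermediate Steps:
$N = 23$ ($N = 11 + 12 = 23$)
$m{\left(T \right)} = - 3 \left(-19 + T\right) \left(-2 + 2 T\right)$ ($m{\left(T \right)} = - 3 \left(T + \left(-2 + T\right)\right) \left(T - 19\right) = - 3 \left(-2 + 2 T\right) \left(-19 + T\right) = - 3 \left(-19 + T\right) \left(-2 + 2 T\right)$)
$k{\left(v \right)} = - \frac{1}{9 \left(25 + v\right)}$ ($k{\left(v \right)} = - \frac{1}{9 \left(v + 25\right)} = - \frac{1}{9 \left(25 + v\right)}$)
$m{\left(36 \right)} + k{\left(40 \right)} N = \left(-114 - 6 \cdot 36^{2} + 120 \cdot 36\right) + - \frac{1}{225 + 9 \cdot 40} \cdot 23 = \left(-114 - 7776 + 4320\right) + - \frac{1}{225 + 360} \cdot 23 = \left(-114 - 7776 + 4320\right) + - \frac{1}{585} \cdot 23 = -3570 + \left(-1\right) \frac{1}{585} \cdot 23 = -3570 - \frac{23}{585} = - \frac{2088473}{585}$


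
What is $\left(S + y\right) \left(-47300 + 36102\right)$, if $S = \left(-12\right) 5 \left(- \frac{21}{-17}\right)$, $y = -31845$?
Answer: $\frac{6076314750}{17} \approx 3.5743 \cdot 10^{8}$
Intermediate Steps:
$S = - \frac{1260}{17}$ ($S = - 60 \left(\left(-21\right) \left(- \frac{1}{17}\right)\right) = \left(-60\right) \frac{21}{17} = - \frac{1260}{17} \approx -74.118$)
$\left(S + y\right) \left(-47300 + 36102\right) = \left(- \frac{1260}{17} - 31845\right) \left(-47300 + 36102\right) = \left(- \frac{542625}{17}\right) \left(-11198\right) = \frac{6076314750}{17}$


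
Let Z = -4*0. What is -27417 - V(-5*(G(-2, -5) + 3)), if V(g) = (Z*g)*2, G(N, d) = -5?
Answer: -27417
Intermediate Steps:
Z = 0
V(g) = 0 (V(g) = (0*g)*2 = 0*2 = 0)
-27417 - V(-5*(G(-2, -5) + 3)) = -27417 - 1*0 = -27417 + 0 = -27417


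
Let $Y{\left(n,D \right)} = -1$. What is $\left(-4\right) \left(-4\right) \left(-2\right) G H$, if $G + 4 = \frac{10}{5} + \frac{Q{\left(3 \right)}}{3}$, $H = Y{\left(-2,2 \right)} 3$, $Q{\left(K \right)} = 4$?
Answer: $-64$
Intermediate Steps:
$H = -3$ ($H = \left(-1\right) 3 = -3$)
$G = - \frac{2}{3}$ ($G = -4 + \left(\frac{10}{5} + \frac{4}{3}\right) = -4 + \left(10 \cdot \frac{1}{5} + 4 \cdot \frac{1}{3}\right) = -4 + \left(2 + \frac{4}{3}\right) = -4 + \frac{10}{3} = - \frac{2}{3} \approx -0.66667$)
$\left(-4\right) \left(-4\right) \left(-2\right) G H = \left(-4\right) \left(-4\right) \left(-2\right) \left(- \frac{2}{3}\right) \left(-3\right) = 16 \left(-2\right) \left(- \frac{2}{3}\right) \left(-3\right) = \left(-32\right) \left(- \frac{2}{3}\right) \left(-3\right) = \frac{64}{3} \left(-3\right) = -64$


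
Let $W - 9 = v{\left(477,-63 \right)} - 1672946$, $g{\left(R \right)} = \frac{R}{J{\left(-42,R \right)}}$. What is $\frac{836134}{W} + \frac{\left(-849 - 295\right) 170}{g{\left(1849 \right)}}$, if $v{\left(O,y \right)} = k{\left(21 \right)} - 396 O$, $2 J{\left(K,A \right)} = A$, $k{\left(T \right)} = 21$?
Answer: $- \frac{6963194079}{71608} \approx -97241.0$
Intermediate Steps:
$J{\left(K,A \right)} = \frac{A}{2}$
$v{\left(O,y \right)} = 21 - 396 O$
$g{\left(R \right)} = 2$ ($g{\left(R \right)} = \frac{R}{\frac{1}{2} R} = R \frac{2}{R} = 2$)
$W = -1861808$ ($W = 9 + \left(\left(21 - 188892\right) - 1672946\right) = 9 - 1861817 = -1861808$)
$\frac{836134}{W} + \frac{\left(-849 - 295\right) 170}{g{\left(1849 \right)}} = \frac{836134}{-1861808} + \frac{\left(-849 - 295\right) 170}{2} = 836134 \left(- \frac{1}{1861808}\right) + \left(-1144\right) 170 \cdot \frac{1}{2} = - \frac{32159}{71608} - 97240 = - \frac{6963194079}{71608}$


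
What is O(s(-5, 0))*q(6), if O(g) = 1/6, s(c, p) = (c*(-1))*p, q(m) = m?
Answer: 1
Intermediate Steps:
s(c, p) = -c*p (s(c, p) = (-c)*p = -c*p)
O(g) = ⅙
O(s(-5, 0))*q(6) = (⅙)*6 = 1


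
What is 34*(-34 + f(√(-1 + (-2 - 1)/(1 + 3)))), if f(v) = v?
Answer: -1156 + 17*I*√7 ≈ -1156.0 + 44.978*I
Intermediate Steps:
34*(-34 + f(√(-1 + (-2 - 1)/(1 + 3)))) = 34*(-34 + √(-1 + (-2 - 1)/(1 + 3))) = 34*(-34 + √(-1 - 3/4)) = 34*(-34 + √(-1 - 3*¼)) = 34*(-34 + √(-1 - ¾)) = 34*(-34 + √(-7/4)) = 34*(-34 + I*√7/2) = -1156 + 17*I*√7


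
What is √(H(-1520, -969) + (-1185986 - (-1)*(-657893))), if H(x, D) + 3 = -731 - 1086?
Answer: I*√1845699 ≈ 1358.6*I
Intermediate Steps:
H(x, D) = -1820 (H(x, D) = -3 + (-731 - 1086) = -3 - 1817 = -1820)
√(H(-1520, -969) + (-1185986 - (-1)*(-657893))) = √(-1820 + (-1185986 - (-1)*(-657893))) = √(-1820 + (-1185986 - 1*657893)) = √(-1820 + (-1185986 - 657893)) = √(-1820 - 1843879) = √(-1845699) = I*√1845699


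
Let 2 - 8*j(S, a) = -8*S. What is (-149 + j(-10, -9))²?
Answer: 403225/16 ≈ 25202.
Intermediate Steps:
j(S, a) = ¼ + S (j(S, a) = ¼ - (-1)*S = ¼ + S)
(-149 + j(-10, -9))² = (-149 + (¼ - 10))² = (-149 - 39/4)² = (-635/4)² = 403225/16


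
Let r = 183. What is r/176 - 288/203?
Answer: -13539/35728 ≈ -0.37895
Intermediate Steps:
r/176 - 288/203 = 183/176 - 288/203 = -13539/35728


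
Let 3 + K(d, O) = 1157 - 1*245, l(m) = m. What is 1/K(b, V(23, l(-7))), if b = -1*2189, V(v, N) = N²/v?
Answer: 1/909 ≈ 0.0011001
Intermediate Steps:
b = -2189
K(d, O) = 909 (K(d, O) = -3 + (1157 - 1*245) = -3 + (1157 - 245) = -3 + 912 = 909)
1/K(b, V(23, l(-7))) = 1/909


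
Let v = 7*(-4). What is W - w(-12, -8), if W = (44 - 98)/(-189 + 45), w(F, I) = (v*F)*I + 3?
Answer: 21483/8 ≈ 2685.4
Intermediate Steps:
v = -28
w(F, I) = 3 - 28*F*I (w(F, I) = (-28*F)*I + 3 = -28*F*I + 3 = 3 - 28*F*I)
W = 3/8 (W = -54/(-144) = -54*(-1/144) = 3/8 ≈ 0.37500)
W - w(-12, -8) = 3/8 - (3 - 28*(-12)*(-8)) = 3/8 - (3 - 2688) = 3/8 - 1*(-2685) = 3/8 + 2685 = 21483/8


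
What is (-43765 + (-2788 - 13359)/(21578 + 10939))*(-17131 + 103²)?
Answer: 3093868645448/10839 ≈ 2.8544e+8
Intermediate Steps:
(-43765 + (-2788 - 13359)/(21578 + 10939))*(-17131 + 103²) = (-43765 - 16147/32517)*(-17131 + 10609) = (-43765 - 16147*1/32517)*(-6522) = (-43765 - 16147/32517)*(-6522) = -1423122652/32517*(-6522) = 3093868645448/10839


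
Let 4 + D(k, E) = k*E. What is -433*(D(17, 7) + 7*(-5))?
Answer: -34640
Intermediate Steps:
D(k, E) = -4 + E*k (D(k, E) = -4 + k*E = -4 + E*k)
-433*(D(17, 7) + 7*(-5)) = -433*((-4 + 7*17) + 7*(-5)) = -433*((-4 + 119) - 35) = -433*(115 - 35) = -433*80 = -34640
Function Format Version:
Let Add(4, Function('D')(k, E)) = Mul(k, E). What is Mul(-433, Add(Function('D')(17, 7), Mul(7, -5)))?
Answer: -34640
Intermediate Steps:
Function('D')(k, E) = Add(-4, Mul(E, k)) (Function('D')(k, E) = Add(-4, Mul(k, E)) = Add(-4, Mul(E, k)))
Mul(-433, Add(Function('D')(17, 7), Mul(7, -5))) = Mul(-433, Add(Add(-4, Mul(7, 17)), Mul(7, -5))) = Mul(-433, Add(Add(-4, 119), -35)) = Mul(-433, Add(115, -35)) = Mul(-433, 80) = -34640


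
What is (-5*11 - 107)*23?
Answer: -3726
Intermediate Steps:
(-5*11 - 107)*23 = (-55 - 107)*23 = -162*23 = -3726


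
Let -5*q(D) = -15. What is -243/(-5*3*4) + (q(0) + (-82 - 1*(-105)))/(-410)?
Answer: 3269/820 ≈ 3.9866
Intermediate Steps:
q(D) = 3 (q(D) = -⅕*(-15) = 3)
-243/(-5*3*4) + (q(0) + (-82 - 1*(-105)))/(-410) = -243/(-5*3*4) + (3 + (-82 - 1*(-105)))/(-410) = -243/((-15*4)) + (3 + (-82 + 105))*(-1/410) = -243/(-60) + (3 + 23)*(-1/410) = -243*(-1/60) + 26*(-1/410) = 81/20 - 13/205 = 3269/820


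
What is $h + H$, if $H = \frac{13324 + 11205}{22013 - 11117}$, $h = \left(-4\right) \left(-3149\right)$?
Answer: $\frac{137270545}{10896} \approx 12598.0$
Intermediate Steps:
$h = 12596$
$H = \frac{24529}{10896} \approx 2.2512$
$h + H = 12596 + \frac{24529}{10896} = \frac{137270545}{10896}$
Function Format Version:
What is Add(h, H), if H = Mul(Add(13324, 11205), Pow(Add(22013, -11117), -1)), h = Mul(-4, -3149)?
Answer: Rational(137270545, 10896) ≈ 12598.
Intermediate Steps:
h = 12596
H = Rational(24529, 10896) (H = Mul(24529, Pow(10896, -1)) = Mul(24529, Rational(1, 10896)) = Rational(24529, 10896) ≈ 2.2512)
Add(h, H) = Add(12596, Rational(24529, 10896)) = Rational(137270545, 10896)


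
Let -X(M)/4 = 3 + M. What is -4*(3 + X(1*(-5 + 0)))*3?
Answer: -132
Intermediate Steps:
X(M) = -12 - 4*M (X(M) = -4*(3 + M) = -12 - 4*M)
-4*(3 + X(1*(-5 + 0)))*3 = -4*(3 + (-12 - 4*(-5 + 0)))*3 = -4*(3 + (-12 - 4*(-5)))*3 = -4*(3 + (-12 + 20))*3 = -4*(3 + 8)*3 = -4*11*3 = -1*44*3 = -44*3 = -132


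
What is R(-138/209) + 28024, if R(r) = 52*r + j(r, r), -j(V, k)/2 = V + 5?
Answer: 5848026/209 ≈ 27981.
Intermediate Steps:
j(V, k) = -10 - 2*V (j(V, k) = -2*(V + 5) = -2*(5 + V) = -10 - 2*V)
R(r) = -10 + 50*r (R(r) = 52*r + (-10 - 2*r) = -10 + 50*r)
R(-138/209) + 28024 = (-10 + 50*(-138/209)) + 28024 = (-10 - 6900/209) + 28024 = -8990/209 + 28024 = 5848026/209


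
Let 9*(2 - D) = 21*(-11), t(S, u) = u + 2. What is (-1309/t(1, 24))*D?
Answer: -108647/78 ≈ -1392.9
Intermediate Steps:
t(S, u) = 2 + u
D = 83/3 (D = 2 - 7*(-11)/3 = 2 - 1/9*(-231) = 2 + 77/3 = 83/3 ≈ 27.667)
(-1309/t(1, 24))*D = -1309/(2 + 24)*(83/3) = -1309/26*(83/3) = -1309*1/26*(83/3) = -1309/26*83/3 = -108647/78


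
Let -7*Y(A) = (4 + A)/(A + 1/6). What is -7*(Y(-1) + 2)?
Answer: -88/5 ≈ -17.600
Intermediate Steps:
Y(A) = -(4 + A)/(7*(⅙ + A)) (Y(A) = -(4 + A)/(7*(A + 1/6)) = -(4 + A)/(7*(A + ⅙)) = -(4 + A)/(7*(⅙ + A)))
-7*(Y(-1) + 2) = -7*(6*(-4 - 1*(-1))/(7*(1 + 6*(-1))) + 2) = -7*(6*(-4 + 1)/(7*(1 - 6)) + 2) = -7*((6/7)*(-3)/(-5) + 2) = -7*((6/7)*(-⅕)*(-3) + 2) = -7*(18/35 + 2) = -7*88/35 = -88/5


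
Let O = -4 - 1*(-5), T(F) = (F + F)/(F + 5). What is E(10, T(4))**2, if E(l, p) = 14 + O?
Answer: 225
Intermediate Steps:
T(F) = 2*F/(5 + F) (T(F) = (2*F)/(5 + F) = 2*F/(5 + F))
O = 1 (O = -4 + 5 = 1)
E(l, p) = 15 (E(l, p) = 14 + 1 = 15)
E(10, T(4))**2 = 15**2 = 225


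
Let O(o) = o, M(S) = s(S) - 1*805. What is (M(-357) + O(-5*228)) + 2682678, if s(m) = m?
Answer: 2680376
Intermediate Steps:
M(S) = -805 + S (M(S) = S - 1*805 = S - 805 = -805 + S)
(M(-357) + O(-5*228)) + 2682678 = ((-805 - 357) - 5*228) + 2682678 = (-1162 - 1140) + 2682678 = -2302 + 2682678 = 2680376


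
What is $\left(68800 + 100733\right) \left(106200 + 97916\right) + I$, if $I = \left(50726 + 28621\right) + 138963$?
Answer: $34604616138$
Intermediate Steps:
$I = 218310$ ($I = 79347 + 138963 = 218310$)
$\left(68800 + 100733\right) \left(106200 + 97916\right) + I = \left(68800 + 100733\right) \left(106200 + 97916\right) + 218310 = 169533 \cdot 204116 + 218310 = 34604397828 + 218310 = 34604616138$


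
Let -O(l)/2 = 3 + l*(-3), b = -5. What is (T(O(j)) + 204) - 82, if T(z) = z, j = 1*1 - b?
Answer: 152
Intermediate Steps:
j = 6 (j = 1*1 - 1*(-5) = 1 + 5 = 6)
O(l) = -6 + 6*l (O(l) = -2*(3 + l*(-3)) = -2*(3 - 3*l) = -6 + 6*l)
(T(O(j)) + 204) - 82 = ((-6 + 6*6) + 204) - 82 = ((-6 + 36) + 204) - 82 = (30 + 204) - 82 = 234 - 82 = 152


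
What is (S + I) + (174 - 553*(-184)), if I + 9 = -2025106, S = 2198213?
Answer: 275024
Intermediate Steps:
I = -2025115 (I = -9 - 2025106 = -2025115)
(S + I) + (174 - 553*(-184)) = (2198213 - 2025115) + (174 - 553*(-184)) = 173098 + (174 + 101752) = 173098 + 101926 = 275024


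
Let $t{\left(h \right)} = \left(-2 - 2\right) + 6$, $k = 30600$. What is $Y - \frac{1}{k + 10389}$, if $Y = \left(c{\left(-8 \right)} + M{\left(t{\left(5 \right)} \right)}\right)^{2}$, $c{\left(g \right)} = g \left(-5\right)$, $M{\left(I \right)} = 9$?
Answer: $\frac{98414588}{40989} \approx 2401.0$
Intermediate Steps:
$t{\left(h \right)} = 2$ ($t{\left(h \right)} = -4 + 6 = 2$)
$c{\left(g \right)} = - 5 g$
$Y = 2401$ ($Y = \left(\left(-5\right) \left(-8\right) + 9\right)^{2} = \left(40 + 9\right)^{2} = 49^{2} = 2401$)
$Y - \frac{1}{k + 10389} = 2401 - \frac{1}{30600 + 10389} = 2401 - \frac{1}{40989} = \frac{98414588}{40989}$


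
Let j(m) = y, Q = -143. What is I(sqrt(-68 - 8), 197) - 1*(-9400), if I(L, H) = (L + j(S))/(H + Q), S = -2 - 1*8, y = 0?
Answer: 9400 + I*sqrt(19)/27 ≈ 9400.0 + 0.16144*I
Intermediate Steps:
S = -10 (S = -2 - 8 = -10)
j(m) = 0
I(L, H) = L/(-143 + H) (I(L, H) = (L + 0)/(H - 143) = L/(-143 + H))
I(sqrt(-68 - 8), 197) - 1*(-9400) = sqrt(-68 - 8)/(-143 + 197) - 1*(-9400) = sqrt(-76)/54 + 9400 = (2*I*sqrt(19))*(1/54) + 9400 = I*sqrt(19)/27 + 9400 = 9400 + I*sqrt(19)/27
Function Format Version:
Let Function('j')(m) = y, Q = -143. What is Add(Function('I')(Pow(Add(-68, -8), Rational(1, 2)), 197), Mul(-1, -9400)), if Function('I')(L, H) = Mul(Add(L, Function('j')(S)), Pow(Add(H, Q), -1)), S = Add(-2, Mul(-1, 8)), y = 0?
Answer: Add(9400, Mul(Rational(1, 27), I, Pow(19, Rational(1, 2)))) ≈ Add(9400.0, Mul(0.16144, I))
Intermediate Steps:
S = -10 (S = Add(-2, -8) = -10)
Function('j')(m) = 0
Function('I')(L, H) = Mul(L, Pow(Add(-143, H), -1)) (Function('I')(L, H) = Mul(Add(L, 0), Pow(Add(H, -143), -1)) = Mul(L, Pow(Add(-143, H), -1)))
Add(Function('I')(Pow(Add(-68, -8), Rational(1, 2)), 197), Mul(-1, -9400)) = Add(Mul(Pow(Add(-68, -8), Rational(1, 2)), Pow(Add(-143, 197), -1)), Mul(-1, -9400)) = Add(Mul(Pow(-76, Rational(1, 2)), Pow(54, -1)), 9400) = Add(Mul(Mul(2, I, Pow(19, Rational(1, 2))), Rational(1, 54)), 9400) = Add(Mul(Rational(1, 27), I, Pow(19, Rational(1, 2))), 9400) = Add(9400, Mul(Rational(1, 27), I, Pow(19, Rational(1, 2))))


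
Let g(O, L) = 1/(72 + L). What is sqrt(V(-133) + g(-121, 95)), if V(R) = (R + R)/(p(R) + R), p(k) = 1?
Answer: sqrt(245537094)/11022 ≈ 1.4217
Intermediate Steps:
V(R) = 2*R/(1 + R) (V(R) = (R + R)/(1 + R) = (2*R)/(1 + R) = 2*R/(1 + R))
sqrt(V(-133) + g(-121, 95)) = sqrt(2*(-133)/(1 - 133) + 1/(72 + 95)) = sqrt(2*(-133)/(-132) + 1/167) = sqrt(2*(-133)*(-1/132) + 1/167) = sqrt(133/66 + 1/167) = sqrt(22277/11022) = sqrt(245537094)/11022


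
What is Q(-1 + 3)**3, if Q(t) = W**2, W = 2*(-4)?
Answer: 262144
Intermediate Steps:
W = -8
Q(t) = 64 (Q(t) = (-8)**2 = 64)
Q(-1 + 3)**3 = 64**3 = 262144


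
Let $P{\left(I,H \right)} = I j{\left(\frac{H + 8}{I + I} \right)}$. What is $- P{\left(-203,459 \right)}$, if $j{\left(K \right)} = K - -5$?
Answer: $\frac{1563}{2} \approx 781.5$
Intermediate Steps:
$j{\left(K \right)} = 5 + K$ ($j{\left(K \right)} = K + 5 = 5 + K$)
$P{\left(I,H \right)} = I \left(5 + \frac{8 + H}{2 I}\right)$ ($P{\left(I,H \right)} = I \left(5 + \frac{H + 8}{I + I}\right) = I \left(5 + \frac{8 + H}{2 I}\right)$)
$- P{\left(-203,459 \right)} = - (4 + \frac{1}{2} \cdot 459 + 5 \left(-203\right)) = - (4 + \frac{459}{2} - 1015) = \left(-1\right) \left(- \frac{1563}{2}\right) = \frac{1563}{2}$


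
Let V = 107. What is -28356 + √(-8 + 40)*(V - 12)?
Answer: -28356 + 380*√2 ≈ -27819.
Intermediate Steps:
-28356 + √(-8 + 40)*(V - 12) = -28356 + √(-8 + 40)*(107 - 12) = -28356 + √32*95 = -28356 + (4*√2)*95 = -28356 + 380*√2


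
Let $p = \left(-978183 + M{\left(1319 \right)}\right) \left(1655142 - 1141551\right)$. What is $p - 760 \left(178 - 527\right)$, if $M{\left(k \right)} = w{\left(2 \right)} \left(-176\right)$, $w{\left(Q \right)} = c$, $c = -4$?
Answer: $-502024151849$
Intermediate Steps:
$w{\left(Q \right)} = -4$
$M{\left(k \right)} = 704$ ($M{\left(k \right)} = \left(-4\right) \left(-176\right) = 704$)
$p = -502024417089$ ($p = \left(-978183 + 704\right) \left(1655142 - 1141551\right) = \left(-977479\right) 513591 = -502024417089$)
$p - 760 \left(178 - 527\right) = -502024417089 - 760 \left(178 - 527\right) = -502024417089 - 760 \left(-349\right) = -502024417089 - -265240 = -502024417089 + 265240 = -502024151849$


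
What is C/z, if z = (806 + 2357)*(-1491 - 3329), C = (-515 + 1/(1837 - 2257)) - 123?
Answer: 267961/6403177200 ≈ 4.1848e-5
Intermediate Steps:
C = -267961/420 (C = (-515 + 1/(-420)) - 123 = (-515 - 1/420) - 123 = -216301/420 - 123 = -267961/420 ≈ -638.00)
z = -15245660 (z = 3163*(-4820) = -15245660)
C/z = -267961/420/(-15245660) = -267961/420*(-1/15245660) = 267961/6403177200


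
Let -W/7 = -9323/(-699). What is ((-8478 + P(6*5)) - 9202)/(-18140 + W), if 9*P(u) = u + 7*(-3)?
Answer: 12357621/12745121 ≈ 0.96960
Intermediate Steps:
W = -65261/699 (W = -(-65261)/(-699) = -(-65261)*(-1)/699 = -7*9323/699 = -65261/699 ≈ -93.363)
P(u) = -7/3 + u/9 (P(u) = (u + 7*(-3))/9 = (u - 21)/9 = (-21 + u)/9 = -7/3 + u/9)
((-8478 + P(6*5)) - 9202)/(-18140 + W) = ((-8478 + (-7/3 + (6*5)/9)) - 9202)/(-18140 - 65261/699) = ((-8478 + (-7/3 + (⅑)*30)) - 9202)/(-12745121/699) = ((-8478 + (-7/3 + 10/3)) - 9202)*(-699/12745121) = ((-8478 + 1) - 9202)*(-699/12745121) = (-8477 - 9202)*(-699/12745121) = -17679*(-699/12745121) = 12357621/12745121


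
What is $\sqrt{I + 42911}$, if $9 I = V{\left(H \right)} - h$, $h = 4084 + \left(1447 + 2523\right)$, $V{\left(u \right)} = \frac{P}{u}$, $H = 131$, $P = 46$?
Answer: $\frac{\sqrt{6489352371}}{393} \approx 204.98$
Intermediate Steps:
$V{\left(u \right)} = \frac{46}{u}$
$h = 8054$ ($h = 4084 + 3970 = 8054$)
$I = - \frac{351676}{393}$ ($I = \frac{\frac{46}{131} - 8054}{9} = \frac{1}{9} \left(- \frac{1055028}{131}\right) = - \frac{351676}{393} \approx -894.85$)
$\sqrt{I + 42911} = \sqrt{- \frac{351676}{393} + 42911} = \sqrt{\frac{16512347}{393}} = \frac{\sqrt{6489352371}}{393}$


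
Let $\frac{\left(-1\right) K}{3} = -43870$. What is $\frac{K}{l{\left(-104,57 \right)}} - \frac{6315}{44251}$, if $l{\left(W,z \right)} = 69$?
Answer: $\frac{1941146125}{1017773} \approx 1907.2$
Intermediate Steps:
$K = 131610$ ($K = \left(-3\right) \left(-43870\right) = 131610$)
$\frac{K}{l{\left(-104,57 \right)}} - \frac{6315}{44251} = \frac{131610}{69} - \frac{6315}{44251} = 131610 \cdot \frac{1}{69} - \frac{6315}{44251} = \frac{43870}{23} - \frac{6315}{44251} = \frac{1941146125}{1017773}$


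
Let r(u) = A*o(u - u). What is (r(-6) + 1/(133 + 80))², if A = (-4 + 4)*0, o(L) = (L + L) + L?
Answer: 1/45369 ≈ 2.2041e-5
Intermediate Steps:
o(L) = 3*L (o(L) = 2*L + L = 3*L)
A = 0 (A = 0*0 = 0)
r(u) = 0 (r(u) = 0*(3*(u - u)) = 0*(3*0) = 0*0 = 0)
(r(-6) + 1/(133 + 80))² = (0 + 1/(133 + 80))² = (0 + 1/213)² = (1/213)² = 1/45369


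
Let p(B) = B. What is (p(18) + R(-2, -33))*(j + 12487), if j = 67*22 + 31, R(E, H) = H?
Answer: -209880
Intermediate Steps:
j = 1505 (j = 1474 + 31 = 1505)
(p(18) + R(-2, -33))*(j + 12487) = (18 - 33)*(1505 + 12487) = -15*13992 = -209880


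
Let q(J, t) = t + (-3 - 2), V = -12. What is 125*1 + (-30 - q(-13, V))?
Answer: 112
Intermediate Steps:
q(J, t) = -5 + t (q(J, t) = t - 5 = -5 + t)
125*1 + (-30 - q(-13, V)) = 125*1 + (-30 - (-5 - 12)) = 125 + (-30 - 1*(-17)) = 125 + (-30 + 17) = 125 - 13 = 112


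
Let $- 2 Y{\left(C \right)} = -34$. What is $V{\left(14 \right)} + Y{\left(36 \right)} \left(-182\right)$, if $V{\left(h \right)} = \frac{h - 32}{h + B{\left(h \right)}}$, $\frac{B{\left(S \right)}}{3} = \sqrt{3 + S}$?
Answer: $- \frac{133294}{43} + \frac{54 \sqrt{17}}{43} \approx -3094.7$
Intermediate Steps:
$B{\left(S \right)} = 3 \sqrt{3 + S}$
$Y{\left(C \right)} = 17$ ($Y{\left(C \right)} = \left(- \frac{1}{2}\right) \left(-34\right) = 17$)
$V{\left(h \right)} = \frac{-32 + h}{h + 3 \sqrt{3 + h}}$ ($V{\left(h \right)} = \frac{h - 32}{h + 3 \sqrt{3 + h}} = \frac{-32 + h}{h + 3 \sqrt{3 + h}}$)
$V{\left(14 \right)} + Y{\left(36 \right)} \left(-182\right) = \frac{-32 + 14}{14 + 3 \sqrt{3 + 14}} + 17 \left(-182\right) = \frac{1}{14 + 3 \sqrt{17}} \left(-18\right) - 3094 = - \frac{18}{14 + 3 \sqrt{17}} - 3094 = -3094 - \frac{18}{14 + 3 \sqrt{17}}$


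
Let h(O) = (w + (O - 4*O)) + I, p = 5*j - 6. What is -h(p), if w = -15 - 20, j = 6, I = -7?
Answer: 114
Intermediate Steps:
w = -35
p = 24 (p = 5*6 - 6 = 30 - 6 = 24)
h(O) = -42 - 3*O (h(O) = (-35 + (O - 4*O)) - 7 = (-35 - 3*O) - 7 = -42 - 3*O)
-h(p) = -(-42 - 3*24) = -(-42 - 72) = -1*(-114) = 114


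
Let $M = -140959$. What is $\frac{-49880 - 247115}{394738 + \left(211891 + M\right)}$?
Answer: $- \frac{59399}{93134} \approx -0.63778$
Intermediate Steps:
$\frac{-49880 - 247115}{394738 + \left(211891 + M\right)} = \frac{-49880 - 247115}{394738 + \left(211891 - 140959\right)} = - \frac{296995}{394738 + 70932} = - \frac{296995}{465670} = \left(-296995\right) \frac{1}{465670} = - \frac{59399}{93134}$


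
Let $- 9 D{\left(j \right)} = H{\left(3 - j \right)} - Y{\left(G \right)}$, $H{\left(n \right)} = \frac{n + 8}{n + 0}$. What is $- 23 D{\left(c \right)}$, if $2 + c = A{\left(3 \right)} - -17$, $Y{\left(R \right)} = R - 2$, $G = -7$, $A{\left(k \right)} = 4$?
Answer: $\frac{437}{18} \approx 24.278$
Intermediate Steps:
$Y{\left(R \right)} = -2 + R$
$c = 19$ ($c = -2 + \left(4 - -17\right) = -2 + \left(4 + 17\right) = -2 + 21 = 19$)
$H{\left(n \right)} = \frac{8 + n}{n}$
$D{\left(j \right)} = -1 - \frac{11 - j}{9 \left(3 - j\right)}$ ($D{\left(j \right)} = - \frac{\frac{8 - \left(-3 + j\right)}{3 - j} - \left(-2 - 7\right)}{9} = - \frac{\frac{11 - j}{3 - j} - -9}{9} = - \frac{\frac{11 - j}{3 - j} + 9}{9} = - \frac{9 + \frac{11 - j}{3 - j}}{9} = -1 - \frac{11 - j}{9 \left(3 - j\right)}$)
$- 23 D{\left(c \right)} = - 23 \frac{2 \left(19 - 95\right)}{9 \left(-3 + 19\right)} = - 23 \frac{2 \left(19 - 95\right)}{9 \cdot 16} = - 23 \cdot \frac{2}{9} \cdot \frac{1}{16} \left(-76\right) = \left(-23\right) \left(- \frac{19}{18}\right) = \frac{437}{18}$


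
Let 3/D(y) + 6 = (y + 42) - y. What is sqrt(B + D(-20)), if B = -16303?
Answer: I*sqrt(586905)/6 ≈ 127.68*I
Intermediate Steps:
D(y) = 1/12 (D(y) = 3/(-6 + ((y + 42) - y)) = 3/(-6 + ((42 + y) - y)) = 3/(-6 + 42) = 3/36 = 3*(1/36) = 1/12)
sqrt(B + D(-20)) = sqrt(-16303 + 1/12) = sqrt(-195635/12) = I*sqrt(586905)/6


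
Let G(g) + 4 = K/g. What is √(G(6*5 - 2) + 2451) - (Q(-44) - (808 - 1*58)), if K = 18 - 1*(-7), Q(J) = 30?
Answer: 720 + √479787/14 ≈ 769.48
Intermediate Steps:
K = 25 (K = 18 + 7 = 25)
G(g) = -4 + 25/g
√(G(6*5 - 2) + 2451) - (Q(-44) - (808 - 1*58)) = √((-4 + 25/(6*5 - 2)) + 2451) - (30 - (808 - 1*58)) = √((-4 + 25/(30 - 2)) + 2451) - (30 - (808 - 58)) = √((-4 + 25/28) + 2451) - (30 - 1*750) = √((-4 + 25*(1/28)) + 2451) - (30 - 750) = √((-4 + 25/28) + 2451) - 1*(-720) = √(-87/28 + 2451) + 720 = √(68541/28) + 720 = √479787/14 + 720 = 720 + √479787/14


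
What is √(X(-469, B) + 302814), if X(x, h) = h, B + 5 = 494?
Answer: √303303 ≈ 550.73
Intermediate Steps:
B = 489 (B = -5 + 494 = 489)
√(X(-469, B) + 302814) = √(489 + 302814) = √303303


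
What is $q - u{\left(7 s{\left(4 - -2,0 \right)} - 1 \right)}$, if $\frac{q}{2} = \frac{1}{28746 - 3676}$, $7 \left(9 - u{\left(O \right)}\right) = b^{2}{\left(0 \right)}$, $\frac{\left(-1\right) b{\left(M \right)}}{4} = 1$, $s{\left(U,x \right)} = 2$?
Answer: $- \frac{589138}{87745} \approx -6.7142$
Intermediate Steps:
$b{\left(M \right)} = -4$ ($b{\left(M \right)} = \left(-4\right) 1 = -4$)
$u{\left(O \right)} = \frac{47}{7}$ ($u{\left(O \right)} = 9 - \frac{\left(-4\right)^{2}}{7} = 9 - \frac{16}{7} = \frac{47}{7}$)
$q = \frac{1}{12535}$ ($q = \frac{2}{28746 - 3676} = \frac{2}{25070} = 2 \cdot \frac{1}{25070} = \frac{1}{12535} \approx 7.9777 \cdot 10^{-5}$)
$q - u{\left(7 s{\left(4 - -2,0 \right)} - 1 \right)} = \frac{1}{12535} - \frac{47}{7} = - \frac{589138}{87745}$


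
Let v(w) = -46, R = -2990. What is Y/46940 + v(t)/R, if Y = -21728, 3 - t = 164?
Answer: -68269/152555 ≈ -0.44750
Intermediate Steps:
t = -161 (t = 3 - 1*164 = 3 - 164 = -161)
Y/46940 + v(t)/R = -21728/46940 - 46/(-2990) = -21728*1/46940 - 46*(-1/2990) = -5432/11735 + 1/65 = -68269/152555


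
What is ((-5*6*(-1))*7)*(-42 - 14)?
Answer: -11760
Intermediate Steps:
((-5*6*(-1))*7)*(-42 - 14) = (-30*(-1)*7)*(-56) = (30*7)*(-56) = 210*(-56) = -11760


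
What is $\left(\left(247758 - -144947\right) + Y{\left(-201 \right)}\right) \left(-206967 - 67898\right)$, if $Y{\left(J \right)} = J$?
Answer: $-107885611960$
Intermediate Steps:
$\left(\left(247758 - -144947\right) + Y{\left(-201 \right)}\right) \left(-206967 - 67898\right) = \left(\left(247758 - -144947\right) - 201\right) \left(-206967 - 67898\right) = \left(\left(247758 + 144947\right) - 201\right) \left(-274865\right) = \left(392705 - 201\right) \left(-274865\right) = 392504 \left(-274865\right) = -107885611960$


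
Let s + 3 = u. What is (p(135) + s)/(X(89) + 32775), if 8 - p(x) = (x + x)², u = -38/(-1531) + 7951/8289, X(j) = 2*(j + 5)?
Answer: -925058520842/418315600017 ≈ -2.2114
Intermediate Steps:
X(j) = 10 + 2*j (X(j) = 2*(5 + j) = 10 + 2*j)
u = 12487963/12690459 (u = -38*(-1/1531) + 7951*(1/8289) = 38/1531 + 7951/8289 = 12487963/12690459 ≈ 0.98404)
s = -25583414/12690459 (s = -3 + 12487963/12690459 = -25583414/12690459 ≈ -2.0160)
p(x) = 8 - 4*x² (p(x) = 8 - (x + x)² = 8 - (2*x)² = 8 - 4*x²)
(p(135) + s)/(X(89) + 32775) = ((8 - 4*135²) - 25583414/12690459)/((10 + 2*89) + 32775) = ((8 - 4*18225) - 25583414/12690459)/((10 + 178) + 32775) = ((8 - 72900) - 25583414/12690459)/(188 + 32775) = (-72892 - 25583414/12690459)/32963 = -925058520842/12690459*1/32963 = -925058520842/418315600017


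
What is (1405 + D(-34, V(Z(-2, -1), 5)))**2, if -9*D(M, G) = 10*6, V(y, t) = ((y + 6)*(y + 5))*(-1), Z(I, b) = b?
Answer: 17598025/9 ≈ 1.9553e+6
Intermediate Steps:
V(y, t) = -(5 + y)*(6 + y) (V(y, t) = ((6 + y)*(5 + y))*(-1) = ((5 + y)*(6 + y))*(-1) = -(5 + y)*(6 + y))
D(M, G) = -20/3 (D(M, G) = -10*6/9 = -1/9*60 = -20/3)
(1405 + D(-34, V(Z(-2, -1), 5)))**2 = (1405 - 20/3)**2 = (4195/3)**2 = 17598025/9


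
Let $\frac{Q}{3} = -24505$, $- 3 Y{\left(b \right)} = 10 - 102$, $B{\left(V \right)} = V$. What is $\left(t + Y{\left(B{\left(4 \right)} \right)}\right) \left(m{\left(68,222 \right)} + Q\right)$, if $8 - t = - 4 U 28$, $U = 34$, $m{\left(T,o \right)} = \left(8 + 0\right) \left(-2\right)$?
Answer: $- \frac{848547740}{3} \approx -2.8285 \cdot 10^{8}$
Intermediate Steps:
$Y{\left(b \right)} = \frac{92}{3}$ ($Y{\left(b \right)} = - \frac{10 - 102}{3} = \left(- \frac{1}{3}\right) \left(-92\right) = \frac{92}{3}$)
$Q = -73515$ ($Q = 3 \left(-24505\right) = -73515$)
$m{\left(T,o \right)} = -16$ ($m{\left(T,o \right)} = 8 \left(-2\right) = -16$)
$t = 3816$ ($t = 8 - \left(-4\right) 34 \cdot 28 = 8 - \left(-136\right) 28 = 8 - -3808 = 8 + 3808 = 3816$)
$\left(t + Y{\left(B{\left(4 \right)} \right)}\right) \left(m{\left(68,222 \right)} + Q\right) = \left(3816 + \frac{92}{3}\right) \left(-16 - 73515\right) = \frac{11540}{3} \left(-73531\right) = - \frac{848547740}{3}$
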